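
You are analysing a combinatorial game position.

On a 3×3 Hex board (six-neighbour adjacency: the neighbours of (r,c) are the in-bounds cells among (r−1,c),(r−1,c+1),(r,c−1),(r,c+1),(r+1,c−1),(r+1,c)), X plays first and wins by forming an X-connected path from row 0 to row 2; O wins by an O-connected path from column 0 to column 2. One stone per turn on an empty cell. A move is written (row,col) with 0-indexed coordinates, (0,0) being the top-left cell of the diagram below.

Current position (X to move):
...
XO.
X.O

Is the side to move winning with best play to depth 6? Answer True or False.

X winning at [.../XO./X.O]: True

p1 X@[.../XO./X.O]: (0,0)[X../XO./X.O]+1* (0,1)[.X./XO./X.O]+1 (0,2)[..X/XO./X.O]+1 (1,2)[.../XOX/X.O]+1 (2,1)[.../XO./XXO]+1
p2 O@[X../XO./X.O] terminal -1; root [.../XO./X.O] d6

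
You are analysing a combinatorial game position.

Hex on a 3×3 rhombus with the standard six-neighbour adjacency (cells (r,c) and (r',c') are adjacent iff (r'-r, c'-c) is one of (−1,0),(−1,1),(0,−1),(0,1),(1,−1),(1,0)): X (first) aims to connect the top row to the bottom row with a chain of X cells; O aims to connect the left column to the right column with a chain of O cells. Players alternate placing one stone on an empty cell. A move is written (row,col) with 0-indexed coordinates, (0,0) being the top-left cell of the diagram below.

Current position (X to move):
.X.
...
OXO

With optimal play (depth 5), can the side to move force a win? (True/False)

[.X./.../OXO] X move#1: (0,0):-1/XX./.../OXO, (0,2):+1/.XX/.../OXO*, (1,0):-1/.X./X../OXO, (1,1):+1/.X./.X./OXO, (1,2):+1/.X./..X/OXO
[.XX/.../OXO] O move#2: (0,0):-1/OXX/.../OXO*, (1,0):-1/.XX/O../OXO, (1,1):-1/.XX/.O./OXO, (1,2):-1/.XX/..O/OXO
[OXX/.../OXO] X move#3: (1,0):+1/OXX/X../OXO*, (1,1):+1/OXX/.X./OXO, (1,2):+1/OXX/..X/OXO
[OXX/X../OXO] O move#4: (1,1):-1/OXX/XO./OXO*, (1,2):-1/OXX/X.O/OXO
[OXX/XO./OXO] X move#5: (1,2):+1/OXX/XOX/OXO*
[OXX/XOX/OXO] end (terminal -1, O#6); searched .X./.../OXO to 5

X winning at [.X./.../OXO]: True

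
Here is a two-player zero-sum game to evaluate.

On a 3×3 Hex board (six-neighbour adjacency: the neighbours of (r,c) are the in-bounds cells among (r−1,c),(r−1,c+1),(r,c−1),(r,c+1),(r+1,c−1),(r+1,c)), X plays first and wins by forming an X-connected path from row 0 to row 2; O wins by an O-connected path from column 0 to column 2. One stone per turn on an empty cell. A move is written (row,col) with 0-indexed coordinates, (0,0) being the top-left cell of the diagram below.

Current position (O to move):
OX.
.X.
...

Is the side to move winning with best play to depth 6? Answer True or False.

O winning at [OX./.X./...]: False

p1 O@[OX./.X./...]: (0,2)[OXO/.X./...]-1* (1,0)[OX./OX./...]-1 (1,2)[OX./.XO/...]-1 (2,0)[OX./.X./O..]-1 (2,1)[OX./.X./.O.]-1 (2,2)[OX./.X./..O]-1
p2 X@[OXO/.X./...]: (1,0)[OXO/XX./...]+1* (1,2)[OXO/.XX/...]+1 (2,0)[OXO/.X./X..]+1 (2,1)[OXO/.X./.X.]+1 (2,2)[OXO/.X./..X]+1
p3 O@[OXO/XX./...]: (1,2)[OXO/XXO/...]-1* (2,0)[OXO/XX./O..]-1 (2,1)[OXO/XX./.O.]-1 (2,2)[OXO/XX./..O]-1
p4 X@[OXO/XXO/...]: (2,0)[OXO/XXO/X..]+1* (2,1)[OXO/XXO/.X.]+1 (2,2)[OXO/XXO/..X]+1
p5 O@[OXO/XXO/X..] terminal -1; root [OX./.X./...] d6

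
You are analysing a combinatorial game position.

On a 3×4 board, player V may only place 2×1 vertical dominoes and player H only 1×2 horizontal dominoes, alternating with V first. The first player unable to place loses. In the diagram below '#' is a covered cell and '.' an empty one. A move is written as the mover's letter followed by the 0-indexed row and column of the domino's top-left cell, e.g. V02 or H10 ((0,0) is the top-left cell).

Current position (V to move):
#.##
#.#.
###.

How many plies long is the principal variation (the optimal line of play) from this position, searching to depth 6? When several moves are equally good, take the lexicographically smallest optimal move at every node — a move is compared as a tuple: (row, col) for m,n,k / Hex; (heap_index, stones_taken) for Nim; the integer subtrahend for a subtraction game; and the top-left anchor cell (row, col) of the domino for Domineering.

p1 V@[#.##/#.#./###.]: V01[####/###./###.]+1* V13[#.##/#.##/####]+1
p2 H@[####/###./###.] terminal -1; root [#.##/#.#./###.] d6

PV length from [#.##/#.#./###.]: 1 ply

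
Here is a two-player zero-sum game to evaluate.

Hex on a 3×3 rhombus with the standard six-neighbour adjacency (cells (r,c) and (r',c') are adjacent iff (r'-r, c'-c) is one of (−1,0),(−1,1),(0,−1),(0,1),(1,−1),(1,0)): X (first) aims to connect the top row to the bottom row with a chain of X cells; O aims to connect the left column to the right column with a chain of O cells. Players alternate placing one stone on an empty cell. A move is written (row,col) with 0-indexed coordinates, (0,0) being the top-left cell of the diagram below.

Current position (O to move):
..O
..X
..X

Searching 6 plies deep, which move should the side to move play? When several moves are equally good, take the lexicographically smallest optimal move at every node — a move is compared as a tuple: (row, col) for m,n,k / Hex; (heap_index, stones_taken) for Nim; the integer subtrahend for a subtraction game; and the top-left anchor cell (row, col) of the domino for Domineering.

O's best at [..O/..X/..X]: (0,0)

p1 O@[..O/..X/..X]: (0,0)[O.O/..X/..X]+1* (0,1)[.OO/..X/..X]+1 (1,0)[..O/O.X/..X]+1 (1,1)[..O/.OX/..X]+1 (2,0)[..O/..X/O.X]+1 (2,1)[..O/..X/.OX]-1
p2 X@[O.O/..X/..X]: (0,1)[OXO/..X/..X]-1* (1,0)[O.O/X.X/..X]-1 (1,1)[O.O/.XX/..X]-1 (2,0)[O.O/..X/X.X]-1 (2,1)[O.O/..X/.XX]-1
p3 O@[OXO/..X/..X]: (1,0)[OXO/O.X/..X]-1 (1,1)[OXO/.OX/..X]+1* (2,0)[OXO/..X/O.X]-1 (2,1)[OXO/..X/.OX]-1
p4 X@[OXO/.OX/..X]: (1,0)[OXO/XOX/..X]-1* (2,0)[OXO/.OX/X.X]-1 (2,1)[OXO/.OX/.XX]-1
p5 O@[OXO/XOX/..X]: (2,0)[OXO/XOX/O.X]+1* (2,1)[OXO/XOX/.OX]-1
p6 X@[OXO/XOX/O.X] terminal -1; root [..O/..X/..X] d6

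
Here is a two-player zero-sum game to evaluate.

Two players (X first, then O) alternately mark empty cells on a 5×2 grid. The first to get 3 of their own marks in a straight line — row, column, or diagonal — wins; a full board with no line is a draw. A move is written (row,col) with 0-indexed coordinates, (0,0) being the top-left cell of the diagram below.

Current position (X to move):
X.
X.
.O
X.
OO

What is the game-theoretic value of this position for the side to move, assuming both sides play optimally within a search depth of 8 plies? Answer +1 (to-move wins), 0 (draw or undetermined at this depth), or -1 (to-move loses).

value(X./X./.O/X./OO, X) = +1

ply 1, X at X./X./.O/X./OO | (0,1)=-1→XX/X./.O/X./OO; (1,1)=-1→X./XX/.O/X./OO; (2,0)=+1→X./X./XO/X./OO*; (3,1)=+0→X./X./.O/XX/OO
ply 2: X./X./XO/X./OO is terminal -1 (O); from X./X./.O/X./OO depth 8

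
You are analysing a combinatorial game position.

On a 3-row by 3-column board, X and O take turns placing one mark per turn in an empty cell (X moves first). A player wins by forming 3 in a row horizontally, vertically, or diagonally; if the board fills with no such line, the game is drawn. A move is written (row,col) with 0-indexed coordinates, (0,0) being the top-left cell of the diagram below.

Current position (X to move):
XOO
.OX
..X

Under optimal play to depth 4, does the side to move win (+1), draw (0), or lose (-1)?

value(XOO/.OX/..X, X) = -1

ply 1, X at XOO/.OX/..X | (1,0)=-1→XOO/XOX/..X*; (2,0)=-1→XOO/.OX/X.X; (2,1)=-1→XOO/.OX/.XX
ply 2, O at XOO/XOX/..X | (2,0)=+1→XOO/XOX/O.X*; (2,1)=+1→XOO/XOX/.OX
ply 3: XOO/XOX/O.X is terminal -1 (X); from XOO/.OX/..X depth 4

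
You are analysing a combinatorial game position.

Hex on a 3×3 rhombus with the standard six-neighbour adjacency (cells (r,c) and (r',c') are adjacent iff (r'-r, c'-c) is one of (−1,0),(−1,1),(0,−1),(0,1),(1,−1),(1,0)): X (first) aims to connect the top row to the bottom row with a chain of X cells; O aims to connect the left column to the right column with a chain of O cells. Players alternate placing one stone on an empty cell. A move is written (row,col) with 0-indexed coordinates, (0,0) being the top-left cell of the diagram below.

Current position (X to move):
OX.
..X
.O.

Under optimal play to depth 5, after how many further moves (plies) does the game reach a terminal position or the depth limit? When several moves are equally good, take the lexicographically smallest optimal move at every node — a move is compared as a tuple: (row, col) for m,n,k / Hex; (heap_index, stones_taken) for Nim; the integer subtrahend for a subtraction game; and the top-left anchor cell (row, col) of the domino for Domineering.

p1 X@[OX./..X/.O.]: (0,2)[OXX/..X/.O.]+1* (1,0)[OX./X.X/.O.]+1 (1,1)[OX./.XX/.O.]+1 (2,0)[OX./..X/XO.]+1 (2,2)[OX./..X/.OX]+1
p2 O@[OXX/..X/.O.]: (1,0)[OXX/O.X/.O.]-1* (1,1)[OXX/.OX/.O.]-1 (2,0)[OXX/..X/OO.]-1 (2,2)[OXX/..X/.OO]-1
p3 X@[OXX/O.X/.O.]: (1,1)[OXX/OXX/.O.]+1* (2,0)[OXX/O.X/XO.]+1 (2,2)[OXX/O.X/.OX]+1
p4 O@[OXX/OXX/.O.]: (2,0)[OXX/OXX/OO.]-1* (2,2)[OXX/OXX/.OO]-1
p5 X@[OXX/OXX/OO.]: (2,2)[OXX/OXX/OOX]+1*
p6 O@[OXX/OXX/OOX] terminal -1; root [OX./..X/.O.] d5

PV length from [OX./..X/.O.]: 5 plies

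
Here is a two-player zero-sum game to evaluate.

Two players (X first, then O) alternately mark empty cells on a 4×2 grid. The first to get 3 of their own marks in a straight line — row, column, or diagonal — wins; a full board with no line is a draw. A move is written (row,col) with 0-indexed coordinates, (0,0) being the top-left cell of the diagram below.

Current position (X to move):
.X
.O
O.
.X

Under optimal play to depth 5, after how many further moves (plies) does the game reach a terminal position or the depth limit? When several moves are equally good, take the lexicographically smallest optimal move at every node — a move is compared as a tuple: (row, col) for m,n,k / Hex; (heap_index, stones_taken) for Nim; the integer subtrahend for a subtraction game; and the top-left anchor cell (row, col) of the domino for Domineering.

PV length from [.X/.O/O./.X]: 4 plies

ply 1, X at .X/.O/O./.X | (0,0)=+0→XX/.O/O./.X*; (1,0)=+0→.X/XO/O./.X; (2,1)=-1→.X/.O/OX/.X; (3,0)=+0→.X/.O/O./XX
ply 2, O at XX/.O/O./.X | (1,0)=+0→XX/OO/O./.X*; (2,1)=+0→XX/.O/OO/.X; (3,0)=+0→XX/.O/O./OX
ply 3, X at XX/OO/O./.X | (2,1)=-1→XX/OO/OX/.X; (3,0)=+0→XX/OO/O./XX*
ply 4, O at XX/OO/O./XX | (2,1)=+0→XX/OO/OO/XX*
ply 5: XX/OO/OO/XX is terminal +0 (X); from .X/.O/O./.X depth 5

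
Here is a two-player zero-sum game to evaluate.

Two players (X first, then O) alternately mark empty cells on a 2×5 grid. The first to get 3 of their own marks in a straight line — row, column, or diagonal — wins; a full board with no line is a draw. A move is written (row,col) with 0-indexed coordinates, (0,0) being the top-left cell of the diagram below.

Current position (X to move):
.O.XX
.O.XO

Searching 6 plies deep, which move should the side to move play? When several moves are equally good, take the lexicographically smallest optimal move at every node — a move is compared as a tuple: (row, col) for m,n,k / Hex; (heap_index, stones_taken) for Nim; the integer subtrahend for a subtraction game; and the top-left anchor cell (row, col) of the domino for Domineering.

X's best at [.O.XX/.O.XO]: (0,2)

p1 X@[.O.XX/.O.XO]: (0,0)[XO.XX/.O.XO]+0 (0,2)[.OXXX/.O.XO]+1* (1,0)[.O.XX/XO.XO]+0 (1,2)[.O.XX/.OXXO]+0
p2 O@[.OXXX/.O.XO] terminal -1; root [.O.XX/.O.XO] d6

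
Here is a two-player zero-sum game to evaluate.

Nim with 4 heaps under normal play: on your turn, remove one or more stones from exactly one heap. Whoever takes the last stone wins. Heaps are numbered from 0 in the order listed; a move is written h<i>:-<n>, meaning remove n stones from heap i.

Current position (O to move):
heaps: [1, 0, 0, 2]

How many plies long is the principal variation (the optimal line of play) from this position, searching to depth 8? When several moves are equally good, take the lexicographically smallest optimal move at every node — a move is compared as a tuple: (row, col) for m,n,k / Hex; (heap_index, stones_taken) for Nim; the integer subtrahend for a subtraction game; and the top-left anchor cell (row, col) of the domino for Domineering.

PV length from [(1,0,0,2)]: 3 plies

ply 1, O at (1,0,0,2) | h0:-1=-1→(0,0,0,2); h3:-1=+1→(1,0,0,1)*; h3:-2=-1→(1,0,0,0)
ply 2, X at (1,0,0,1) | h0:-1=-1→(0,0,0,1)*; h3:-1=-1→(1,0,0,0)
ply 3, O at (0,0,0,1) | h3:-1=+1→(0,0,0,0)*
ply 4: (0,0,0,0) is terminal -1 (X); from (1,0,0,2) depth 8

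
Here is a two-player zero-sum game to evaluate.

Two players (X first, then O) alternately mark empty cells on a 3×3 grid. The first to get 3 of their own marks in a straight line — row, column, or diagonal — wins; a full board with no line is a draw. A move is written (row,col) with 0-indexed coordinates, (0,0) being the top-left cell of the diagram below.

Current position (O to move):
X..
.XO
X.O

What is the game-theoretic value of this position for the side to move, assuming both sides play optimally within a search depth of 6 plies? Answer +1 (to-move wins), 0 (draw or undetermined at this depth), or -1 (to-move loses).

ply 1, O at X../.XO/X.O | (0,1)=-1→XO./.XO/X.O; (0,2)=+1→X.O/.XO/X.O*; (1,0)=-1→X../OXO/X.O; (2,1)=-1→X../.XO/XOO
ply 2: X.O/.XO/X.O is terminal -1 (X); from X../.XO/X.O depth 6

value(X../.XO/X.O, O) = +1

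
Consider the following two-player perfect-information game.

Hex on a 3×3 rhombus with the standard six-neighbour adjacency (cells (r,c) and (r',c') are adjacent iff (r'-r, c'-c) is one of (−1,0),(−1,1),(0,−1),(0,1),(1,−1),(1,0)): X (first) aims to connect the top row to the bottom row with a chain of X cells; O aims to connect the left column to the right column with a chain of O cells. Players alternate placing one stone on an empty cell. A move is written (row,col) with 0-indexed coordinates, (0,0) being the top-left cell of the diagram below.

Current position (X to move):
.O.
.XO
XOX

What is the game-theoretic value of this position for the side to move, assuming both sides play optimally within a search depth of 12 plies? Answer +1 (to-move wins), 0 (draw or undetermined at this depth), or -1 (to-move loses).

ply 1, X at .O./.XO/XOX | (0,0)=+1→XO./.XO/XOX*; (0,2)=+1→.OX/.XO/XOX; (1,0)=+1→.O./XXO/XOX
ply 2, O at XO./.XO/XOX | (0,2)=-1→XOO/.XO/XOX*; (1,0)=-1→XO./OXO/XOX
ply 3, X at XOO/.XO/XOX | (1,0)=+1→XOO/XXO/XOX*
ply 4: XOO/XXO/XOX is terminal -1 (O); from .O./.XO/XOX depth 12

value(.O./.XO/XOX, X) = +1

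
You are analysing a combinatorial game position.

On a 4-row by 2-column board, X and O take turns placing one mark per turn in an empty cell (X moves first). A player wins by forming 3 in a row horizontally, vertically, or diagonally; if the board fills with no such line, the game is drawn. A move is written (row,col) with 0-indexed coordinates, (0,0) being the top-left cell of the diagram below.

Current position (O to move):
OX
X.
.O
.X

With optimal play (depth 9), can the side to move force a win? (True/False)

O winning at [OX/X./.O/.X]: False

[OX/X./.O/.X] O move#1: (1,1):+0/OX/XO/.O/.X*, (2,0):+0/OX/X./OO/.X, (3,0):+0/OX/X./.O/OX
[OX/XO/.O/.X] X move#2: (2,0):+0/OX/XO/XO/.X*, (3,0):+0/OX/XO/.O/XX
[OX/XO/XO/.X] O move#3: (3,0):+0/OX/XO/XO/OX*
[OX/XO/XO/OX] end (terminal +0, X#4); searched OX/X./.O/.X to 9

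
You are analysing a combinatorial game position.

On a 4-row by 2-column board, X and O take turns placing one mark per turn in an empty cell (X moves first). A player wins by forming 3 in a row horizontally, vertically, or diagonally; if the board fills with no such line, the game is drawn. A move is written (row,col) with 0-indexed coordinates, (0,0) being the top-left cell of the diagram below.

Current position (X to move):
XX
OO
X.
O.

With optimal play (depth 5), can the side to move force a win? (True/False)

[XX/OO/X./O.] X move#1: (2,1):+0/XX/OO/XX/O.*, (3,1):+0/XX/OO/X./OX
[XX/OO/XX/O.] O move#2: (3,1):+0/XX/OO/XX/OO*
[XX/OO/XX/OO] end (terminal +0, X#3); searched XX/OO/X./O. to 5

X winning at [XX/OO/X./O.]: False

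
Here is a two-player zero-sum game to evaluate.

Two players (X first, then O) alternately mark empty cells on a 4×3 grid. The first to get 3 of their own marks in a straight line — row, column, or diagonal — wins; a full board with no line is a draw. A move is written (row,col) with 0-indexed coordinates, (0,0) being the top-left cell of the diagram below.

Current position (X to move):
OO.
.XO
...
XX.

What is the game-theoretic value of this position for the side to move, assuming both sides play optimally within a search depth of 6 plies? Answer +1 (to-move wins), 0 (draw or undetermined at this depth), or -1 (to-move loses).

value(OO./.XO/.../XX., X) = +1

p1 X@[OO./.XO/.../XX.]: (0,2)[OOX/.XO/.../XX.]+1* (1,0)[OO./XXO/.../XX.]-1 (2,0)[OO./.XO/X../XX.]-1 (2,1)[OO./.XO/.X./XX.]+1 (2,2)[OO./.XO/..X/XX.]-1 (3,2)[OO./.XO/.../XXX]+1
p2 O@[OOX/.XO/.../XX.]: (1,0)[OOX/OXO/.../XX.]-1* (2,0)[OOX/.XO/O../XX.]-1 (2,1)[OOX/.XO/.O./XX.]-1 (2,2)[OOX/.XO/..O/XX.]-1 (3,2)[OOX/.XO/.../XXO]-1
p3 X@[OOX/OXO/.../XX.]: (2,0)[OOX/OXO/X../XX.]+1* (2,1)[OOX/OXO/.X./XX.]+1 (2,2)[OOX/OXO/..X/XX.]-1 (3,2)[OOX/OXO/.../XXX]+1
p4 O@[OOX/OXO/X../XX.] terminal -1; root [OO./.XO/.../XX.] d6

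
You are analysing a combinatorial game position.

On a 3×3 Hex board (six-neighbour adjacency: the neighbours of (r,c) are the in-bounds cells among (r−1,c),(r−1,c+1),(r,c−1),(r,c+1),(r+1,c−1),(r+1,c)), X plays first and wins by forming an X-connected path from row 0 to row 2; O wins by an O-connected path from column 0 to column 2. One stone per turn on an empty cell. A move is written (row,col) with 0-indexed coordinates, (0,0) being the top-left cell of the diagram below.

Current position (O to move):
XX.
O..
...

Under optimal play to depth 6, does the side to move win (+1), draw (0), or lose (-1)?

ply 1, O at XX./O../... | (0,2)=-1→XXO/O../...; (1,1)=+1→XX./OO./...*; (1,2)=-1→XX./O.O/...; (2,0)=-1→XX./O../O..; (2,1)=+1→XX./O../.O.; (2,2)=-1→XX./O../..O
ply 2, X at XX./OO./... | (0,2)=-1→XXX/OO./...*; (1,2)=-1→XX./OOX/...; (2,0)=-1→XX./OO./X..; (2,1)=-1→XX./OO./.X.; (2,2)=-1→XX./OO./..X
ply 3, O at XXX/OO./... | (1,2)=+1→XXX/OOO/...*; (2,0)=-1→XXX/OO./O..; (2,1)=+1→XXX/OO./.O.; (2,2)=+1→XXX/OO./..O
ply 4: XXX/OOO/... is terminal -1 (X); from XX./O../... depth 6

value(XX./O../..., O) = +1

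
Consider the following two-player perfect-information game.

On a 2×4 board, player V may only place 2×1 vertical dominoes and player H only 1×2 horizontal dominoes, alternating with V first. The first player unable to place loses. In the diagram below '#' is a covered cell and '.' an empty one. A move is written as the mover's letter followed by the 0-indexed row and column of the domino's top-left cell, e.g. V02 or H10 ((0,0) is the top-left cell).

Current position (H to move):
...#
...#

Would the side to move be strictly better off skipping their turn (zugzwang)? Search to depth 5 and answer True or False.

p1 H@[...#/...#]: H00[##.#/...#]+1* H01[.###/...#]+1 H10[...#/##.#]+1 H11[...#/.###]+1
p2 V@[##.#/...#]: V02[####/..##]-1*
p3 H@[####/..##]: H10[####/####]+1*
p4 V@[####/####] terminal -1; root [...#/...#] d5
if H skipped the turn, V would face:
~ p1 V@[...#/...#]: V00[#..#/#..#]-1 V01[.#.#/.#.#]+1* V02[..##/..##]-1
~ p2 H@[.#.#/.#.#] terminal -1; root [...#/...#] d5
compare (H): move=+1 vs pass=-1

zugzwang(...#/...#, H) = False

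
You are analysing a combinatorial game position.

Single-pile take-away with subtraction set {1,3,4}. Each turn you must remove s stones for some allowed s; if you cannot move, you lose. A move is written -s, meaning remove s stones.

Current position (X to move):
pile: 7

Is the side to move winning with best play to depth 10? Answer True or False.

X winning at [7]: False

ply 1, X at 7 | -1=-1→6*; -3=-1→4; -4=-1→3
ply 2, O at 6 | -1=-1→5; -3=-1→3; -4=+1→2*
ply 3, X at 2 | -1=-1→1*
ply 4, O at 1 | -1=+1→0*
ply 5: 0 is terminal -1 (X); from 7 depth 10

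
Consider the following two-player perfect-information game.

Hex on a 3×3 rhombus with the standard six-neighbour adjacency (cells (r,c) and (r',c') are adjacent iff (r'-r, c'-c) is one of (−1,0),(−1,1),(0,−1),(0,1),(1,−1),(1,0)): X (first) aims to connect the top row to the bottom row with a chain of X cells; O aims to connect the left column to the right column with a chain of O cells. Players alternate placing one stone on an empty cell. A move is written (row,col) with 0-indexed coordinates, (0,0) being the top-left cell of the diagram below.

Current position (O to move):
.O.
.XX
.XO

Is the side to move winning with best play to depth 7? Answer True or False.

[.O./.XX/.XO] O move#1: (0,0):-1/OO./.XX/.XO, (0,2):+1/.OO/.XX/.XO*, (1,0):-1/.O./OXX/.XO, (2,0):-1/.O./.XX/OXO
[.OO/.XX/.XO] X move#2: (0,0):-1/XOO/.XX/.XO*, (1,0):-1/.OO/XXX/.XO, (2,0):-1/.OO/.XX/XXO
[XOO/.XX/.XO] O move#3: (1,0):+1/XOO/OXX/.XO*, (2,0):-1/XOO/.XX/OXO
[XOO/OXX/.XO] end (terminal -1, X#4); searched .O./.XX/.XO to 7

O winning at [.O./.XX/.XO]: True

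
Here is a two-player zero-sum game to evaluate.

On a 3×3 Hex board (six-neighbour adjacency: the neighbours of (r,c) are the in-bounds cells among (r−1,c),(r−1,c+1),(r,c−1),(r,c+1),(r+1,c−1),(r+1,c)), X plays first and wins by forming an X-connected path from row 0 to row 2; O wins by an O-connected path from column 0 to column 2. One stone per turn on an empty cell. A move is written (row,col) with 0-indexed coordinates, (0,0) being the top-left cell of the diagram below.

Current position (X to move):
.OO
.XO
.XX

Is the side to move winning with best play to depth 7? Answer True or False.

[.OO/.XO/.XX] X move#1: (0,0):-1/XOO/.XO/.XX*, (1,0):-1/.OO/XXO/.XX, (2,0):-1/.OO/.XO/XXX
[XOO/.XO/.XX] O move#2: (1,0):+1/XOO/OXO/.XX*, (2,0):-1/XOO/.XO/OXX
[XOO/OXO/.XX] end (terminal -1, X#3); searched .OO/.XO/.XX to 7

X winning at [.OO/.XO/.XX]: False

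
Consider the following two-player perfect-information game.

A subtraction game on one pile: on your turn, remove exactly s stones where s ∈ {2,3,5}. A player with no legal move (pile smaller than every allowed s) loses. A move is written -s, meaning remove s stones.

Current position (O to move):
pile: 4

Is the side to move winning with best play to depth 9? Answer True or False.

O winning at [4]: True

p1 O@[4]: -2[2]-1 -3[1]+1*
p2 X@[1] terminal -1; root [4] d9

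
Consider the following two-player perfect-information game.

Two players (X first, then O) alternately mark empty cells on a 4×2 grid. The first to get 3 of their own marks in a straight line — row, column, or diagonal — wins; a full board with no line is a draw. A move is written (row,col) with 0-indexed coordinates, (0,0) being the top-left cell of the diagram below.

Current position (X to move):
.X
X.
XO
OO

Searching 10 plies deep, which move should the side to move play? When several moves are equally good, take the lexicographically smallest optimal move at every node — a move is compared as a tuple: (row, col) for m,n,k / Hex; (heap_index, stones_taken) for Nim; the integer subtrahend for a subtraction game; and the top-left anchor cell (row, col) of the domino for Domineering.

X's best at [.X/X./XO/OO]: (0,0)

[.X/X./XO/OO] X move#1: (0,0):+1/XX/X./XO/OO*, (1,1):+0/.X/XX/XO/OO
[XX/X./XO/OO] end (terminal -1, O#2); searched .X/X./XO/OO to 10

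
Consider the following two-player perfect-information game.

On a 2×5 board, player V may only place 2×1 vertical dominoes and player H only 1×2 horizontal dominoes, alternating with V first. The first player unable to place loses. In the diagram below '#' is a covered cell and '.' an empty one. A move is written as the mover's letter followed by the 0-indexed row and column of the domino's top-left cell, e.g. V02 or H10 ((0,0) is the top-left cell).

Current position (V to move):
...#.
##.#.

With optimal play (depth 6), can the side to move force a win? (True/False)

[...#./##.#.] V move#1: V02:+1/..##./####.*, V04:-1/...##/##.##
[..##./####.] H move#2: H00:-1/####./####.*
[####./####.] V move#3: V04:+1/#####/#####*
[#####/#####] end (terminal -1, H#4); searched ...#./##.#. to 6

V winning at [...#./##.#.]: True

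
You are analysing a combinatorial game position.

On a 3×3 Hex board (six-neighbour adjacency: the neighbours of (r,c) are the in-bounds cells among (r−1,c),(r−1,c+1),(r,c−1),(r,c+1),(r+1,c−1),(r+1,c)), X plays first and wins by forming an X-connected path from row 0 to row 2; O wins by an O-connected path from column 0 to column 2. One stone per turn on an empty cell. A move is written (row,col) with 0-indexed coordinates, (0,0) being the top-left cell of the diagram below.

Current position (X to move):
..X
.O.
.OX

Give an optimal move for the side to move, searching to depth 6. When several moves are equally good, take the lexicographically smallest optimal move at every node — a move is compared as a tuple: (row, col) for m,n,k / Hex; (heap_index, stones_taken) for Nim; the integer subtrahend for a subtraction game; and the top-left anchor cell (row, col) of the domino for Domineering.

p1 X@[..X/.O./.OX]: (0,0)[X.X/.O./.OX]-1 (0,1)[.XX/.O./.OX]-1 (1,0)[..X/XO./.OX]+1* (1,2)[..X/.OX/.OX]+1 (2,0)[..X/.O./XOX]+1
p2 O@[..X/XO./.OX]: (0,0)[O.X/XO./.OX]-1* (0,1)[.OX/XO./.OX]-1 (1,2)[..X/XOO/.OX]-1 (2,0)[..X/XO./OOX]-1
p3 X@[O.X/XO./.OX]: (0,1)[OXX/XO./.OX]+1* (1,2)[O.X/XOX/.OX]+1 (2,0)[O.X/XO./XOX]+1
p4 O@[OXX/XO./.OX]: (1,2)[OXX/XOO/.OX]-1* (2,0)[OXX/XO./OOX]-1
p5 X@[OXX/XOO/.OX]: (2,0)[OXX/XOO/XOX]+1*
p6 O@[OXX/XOO/XOX] terminal -1; root [..X/.O./.OX] d6

X's best at [..X/.O./.OX]: (1,0)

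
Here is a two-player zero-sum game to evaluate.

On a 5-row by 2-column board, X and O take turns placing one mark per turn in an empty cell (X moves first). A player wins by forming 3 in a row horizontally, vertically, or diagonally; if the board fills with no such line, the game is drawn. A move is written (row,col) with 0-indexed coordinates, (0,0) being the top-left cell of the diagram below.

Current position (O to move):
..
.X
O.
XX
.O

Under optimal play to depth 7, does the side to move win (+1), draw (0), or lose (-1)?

value(../.X/O./XX/.O, O) = 0

p1 O@[../.X/O./XX/.O]: (0,0)[O./.X/O./XX/.O]-1 (0,1)[.O/.X/O./XX/.O]-1 (1,0)[../OX/O./XX/.O]-1 (2,1)[../.X/OO/XX/.O]+0* (4,0)[../.X/O./XX/OO]-1
p2 X@[../.X/OO/XX/.O]: (0,0)[X./.X/OO/XX/.O]+0* (0,1)[.X/.X/OO/XX/.O]+0 (1,0)[../XX/OO/XX/.O]+0 (4,0)[../.X/OO/XX/XO]+0
p3 O@[X./.X/OO/XX/.O]: (0,1)[XO/.X/OO/XX/.O]+0* (1,0)[X./OX/OO/XX/.O]+0 (4,0)[X./.X/OO/XX/OO]+0
p4 X@[XO/.X/OO/XX/.O]: (1,0)[XO/XX/OO/XX/.O]+0* (4,0)[XO/.X/OO/XX/XO]+0
p5 O@[XO/XX/OO/XX/.O]: (4,0)[XO/XX/OO/XX/OO]+0*
p6 X@[XO/XX/OO/XX/OO] terminal +0; root [../.X/O./XX/.O] d7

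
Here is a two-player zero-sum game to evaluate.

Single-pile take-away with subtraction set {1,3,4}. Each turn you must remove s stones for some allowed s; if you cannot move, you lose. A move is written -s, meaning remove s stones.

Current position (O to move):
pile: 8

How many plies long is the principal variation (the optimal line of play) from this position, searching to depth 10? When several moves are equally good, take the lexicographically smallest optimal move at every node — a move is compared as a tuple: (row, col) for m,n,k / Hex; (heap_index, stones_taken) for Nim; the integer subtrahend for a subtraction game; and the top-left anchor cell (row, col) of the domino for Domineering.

p1 O@[8]: -1[7]+1* -3[5]-1 -4[4]-1
p2 X@[7]: -1[6]-1* -3[4]-1 -4[3]-1
p3 O@[6]: -1[5]-1 -3[3]-1 -4[2]+1*
p4 X@[2]: -1[1]-1*
p5 O@[1]: -1[0]+1*
p6 X@[0] terminal -1; root [8] d10

PV length from [8]: 5 plies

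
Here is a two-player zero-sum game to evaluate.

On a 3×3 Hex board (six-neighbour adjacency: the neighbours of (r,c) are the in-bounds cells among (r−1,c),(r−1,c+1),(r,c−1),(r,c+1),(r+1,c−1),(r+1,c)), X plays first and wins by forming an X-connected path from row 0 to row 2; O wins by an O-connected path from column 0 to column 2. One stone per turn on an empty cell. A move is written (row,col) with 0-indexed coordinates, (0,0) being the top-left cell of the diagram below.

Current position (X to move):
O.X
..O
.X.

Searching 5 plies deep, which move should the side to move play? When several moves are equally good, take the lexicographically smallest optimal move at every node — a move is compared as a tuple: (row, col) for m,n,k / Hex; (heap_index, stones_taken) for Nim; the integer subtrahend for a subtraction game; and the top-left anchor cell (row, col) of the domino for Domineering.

X's best at [O.X/..O/.X.]: (1,1)

p1 X@[O.X/..O/.X.]: (0,1)[OXX/..O/.X.]-1 (1,0)[O.X/X.O/.X.]-1 (1,1)[O.X/.XO/.X.]+1* (2,0)[O.X/..O/XX.]-1 (2,2)[O.X/..O/.XX]-1
p2 O@[O.X/.XO/.X.] terminal -1; root [O.X/..O/.X.] d5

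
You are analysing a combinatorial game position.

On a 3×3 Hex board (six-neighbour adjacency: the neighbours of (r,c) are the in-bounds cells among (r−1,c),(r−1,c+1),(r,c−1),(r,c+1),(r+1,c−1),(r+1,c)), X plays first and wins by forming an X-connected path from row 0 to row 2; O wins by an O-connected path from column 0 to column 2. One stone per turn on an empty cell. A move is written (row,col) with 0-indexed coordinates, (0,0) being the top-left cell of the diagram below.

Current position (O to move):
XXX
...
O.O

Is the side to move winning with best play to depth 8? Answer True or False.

O winning at [XXX/.../O.O]: True

[XXX/.../O.O] O move#1: (1,0):-1/XXX/O../O.O, (1,1):+1/XXX/.O./O.O*, (1,2):+1/XXX/..O/O.O, (2,1):+1/XXX/.../OOO
[XXX/.O./O.O] X move#2: (1,0):-1/XXX/XO./O.O*, (1,2):-1/XXX/.OX/O.O, (2,1):-1/XXX/.O./OXO
[XXX/XO./O.O] O move#3: (1,2):+1/XXX/XOO/O.O*, (2,1):+1/XXX/XO./OOO
[XXX/XOO/O.O] end (terminal -1, X#4); searched XXX/.../O.O to 8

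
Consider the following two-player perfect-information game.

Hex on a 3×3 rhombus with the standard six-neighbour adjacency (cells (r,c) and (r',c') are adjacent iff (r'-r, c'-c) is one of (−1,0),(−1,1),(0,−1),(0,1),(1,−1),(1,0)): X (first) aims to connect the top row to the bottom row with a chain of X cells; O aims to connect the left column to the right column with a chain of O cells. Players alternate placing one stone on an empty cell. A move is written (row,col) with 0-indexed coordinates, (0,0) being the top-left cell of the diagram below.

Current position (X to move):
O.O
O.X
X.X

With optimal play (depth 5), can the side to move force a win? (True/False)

ply 1, X at O.O/O.X/X.X | (0,1)=-1→OXO/O.X/X.X*; (1,1)=-1→O.O/OXX/X.X; (2,1)=-1→O.O/O.X/XXX
ply 2, O at OXO/O.X/X.X | (1,1)=+1→OXO/OOX/X.X*; (2,1)=-1→OXO/O.X/XOX
ply 3: OXO/OOX/X.X is terminal -1 (X); from O.O/O.X/X.X depth 5

X winning at [O.O/O.X/X.X]: False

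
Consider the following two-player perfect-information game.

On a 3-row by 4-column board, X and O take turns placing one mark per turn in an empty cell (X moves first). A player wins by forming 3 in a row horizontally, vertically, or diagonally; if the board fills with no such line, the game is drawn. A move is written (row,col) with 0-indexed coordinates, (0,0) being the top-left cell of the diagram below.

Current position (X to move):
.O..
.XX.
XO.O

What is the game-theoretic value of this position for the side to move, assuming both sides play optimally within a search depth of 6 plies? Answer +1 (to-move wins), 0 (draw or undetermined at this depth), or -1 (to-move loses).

[.O../.XX./XO.O] X move#1: (0,0):-1/XO../.XX./XO.O, (0,2):+1/.OX./.XX./XO.O*, (0,3):-1/.O.X/.XX./XO.O, (1,0):+1/.O../XXX./XO.O, (1,3):+1/.O../.XXX/XO.O, (2,2):+1/.O../.XX./XOXO
[.OX./.XX./XO.O] end (terminal -1, O#2); searched .O../.XX./XO.O to 6

value(.O../.XX./XO.O, X) = +1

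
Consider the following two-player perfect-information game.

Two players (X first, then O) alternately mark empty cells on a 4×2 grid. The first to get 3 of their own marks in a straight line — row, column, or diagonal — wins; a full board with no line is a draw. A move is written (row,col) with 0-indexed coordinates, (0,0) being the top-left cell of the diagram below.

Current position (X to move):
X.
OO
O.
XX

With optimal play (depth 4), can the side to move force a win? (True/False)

X winning at [X./OO/O./XX]: False

ply 1, X at X./OO/O./XX | (0,1)=+0→XX/OO/O./XX*; (2,1)=+0→X./OO/OX/XX
ply 2, O at XX/OO/O./XX | (2,1)=+0→XX/OO/OO/XX*
ply 3: XX/OO/OO/XX is terminal +0 (X); from X./OO/O./XX depth 4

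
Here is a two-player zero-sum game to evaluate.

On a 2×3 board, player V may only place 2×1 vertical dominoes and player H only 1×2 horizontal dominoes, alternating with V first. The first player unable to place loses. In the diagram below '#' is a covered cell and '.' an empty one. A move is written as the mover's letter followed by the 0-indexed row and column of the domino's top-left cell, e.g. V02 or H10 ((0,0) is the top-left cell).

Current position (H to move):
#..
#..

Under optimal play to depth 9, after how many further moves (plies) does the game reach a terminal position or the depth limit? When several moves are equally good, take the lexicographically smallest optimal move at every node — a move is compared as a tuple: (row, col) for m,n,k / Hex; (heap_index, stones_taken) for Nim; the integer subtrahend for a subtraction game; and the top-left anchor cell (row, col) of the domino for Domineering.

PV length from [#../#..]: 1 ply

p1 H@[#../#..]: H01[###/#..]+1* H11[#../###]+1
p2 V@[###/#..] terminal -1; root [#../#..] d9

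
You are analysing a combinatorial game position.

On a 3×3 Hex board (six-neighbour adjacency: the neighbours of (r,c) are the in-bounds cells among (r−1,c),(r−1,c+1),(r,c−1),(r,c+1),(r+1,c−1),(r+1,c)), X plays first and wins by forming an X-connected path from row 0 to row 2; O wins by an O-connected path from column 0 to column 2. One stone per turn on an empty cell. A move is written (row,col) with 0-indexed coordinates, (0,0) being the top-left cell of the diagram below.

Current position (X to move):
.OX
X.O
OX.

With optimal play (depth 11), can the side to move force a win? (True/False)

X winning at [.OX/X.O/OX.]: True

p1 X@[.OX/X.O/OX.]: (0,0)[XOX/X.O/OX.]-1 (1,1)[.OX/XXO/OX.]+1* (2,2)[.OX/X.O/OXX]-1
p2 O@[.OX/XXO/OX.] terminal -1; root [.OX/X.O/OX.] d11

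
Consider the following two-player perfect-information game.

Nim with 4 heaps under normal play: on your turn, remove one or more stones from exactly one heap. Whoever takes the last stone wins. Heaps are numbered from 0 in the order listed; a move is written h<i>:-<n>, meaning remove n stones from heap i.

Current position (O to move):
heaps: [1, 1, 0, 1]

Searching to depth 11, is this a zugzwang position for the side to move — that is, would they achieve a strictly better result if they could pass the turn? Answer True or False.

ply 1, O at (1,1,0,1) | h0:-1=+1→(0,1,0,1)*; h1:-1=+1→(1,0,0,1); h3:-1=+1→(1,1,0,0)
ply 2, X at (0,1,0,1) | h1:-1=-1→(0,0,0,1)*; h3:-1=-1→(0,1,0,0)
ply 3, O at (0,0,0,1) | h3:-1=+1→(0,0,0,0)*
ply 4: (0,0,0,0) is terminal -1 (X); from (1,1,0,1) depth 11
suppose O passes — search the same position with X to move:
pass> ply 1, X at (1,1,0,1) | h0:-1=+1→(0,1,0,1)*; h1:-1=+1→(1,0,0,1); h3:-1=+1→(1,1,0,0)
pass> ply 2, O at (0,1,0,1) | h1:-1=-1→(0,0,0,1)*; h3:-1=-1→(0,1,0,0)
pass> ply 3, X at (0,0,0,1) | h3:-1=+1→(0,0,0,0)*
pass> ply 4: (0,0,0,0) is terminal -1 (O); from (1,1,0,1) depth 11
for O: play +1, pass -1

zugzwang((1,1,0,1), O) = False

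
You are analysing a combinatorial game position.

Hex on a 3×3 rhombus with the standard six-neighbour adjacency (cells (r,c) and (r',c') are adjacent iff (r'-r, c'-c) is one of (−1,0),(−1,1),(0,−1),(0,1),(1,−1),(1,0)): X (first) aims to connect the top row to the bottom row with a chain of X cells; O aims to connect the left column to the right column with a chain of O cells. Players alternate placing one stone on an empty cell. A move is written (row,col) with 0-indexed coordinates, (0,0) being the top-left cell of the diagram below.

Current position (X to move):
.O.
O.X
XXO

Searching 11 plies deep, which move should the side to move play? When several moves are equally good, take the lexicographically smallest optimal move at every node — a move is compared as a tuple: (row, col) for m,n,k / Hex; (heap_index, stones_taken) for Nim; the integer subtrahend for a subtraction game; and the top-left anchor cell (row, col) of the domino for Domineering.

X's best at [.O./O.X/XXO]: (0,2)

p1 X@[.O./O.X/XXO]: (0,0)[XO./O.X/XXO]-1 (0,2)[.OX/O.X/XXO]+1* (1,1)[.O./OXX/XXO]-1
p2 O@[.OX/O.X/XXO] terminal -1; root [.O./O.X/XXO] d11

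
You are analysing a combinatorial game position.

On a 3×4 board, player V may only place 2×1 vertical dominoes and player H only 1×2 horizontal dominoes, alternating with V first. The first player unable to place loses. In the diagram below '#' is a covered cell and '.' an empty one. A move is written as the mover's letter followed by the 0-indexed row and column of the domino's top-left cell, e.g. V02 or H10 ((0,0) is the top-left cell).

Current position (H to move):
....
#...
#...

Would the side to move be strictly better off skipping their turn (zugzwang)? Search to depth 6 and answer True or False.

[..../#.../#...] H move#1: H00:-1/##../#.../#..., H01:-1/.##./#.../#..., H02:-1/..##/#.../#..., H11:+1/..../###./#...*, H12:+1/..../#.##/#..., H21:-1/..../#.../###., H22:-1/..../#.../#.##
[..../###./#...] V move#2: V03:-1/...#/####/#...*, V13:-1/..../####/#..#
[...#/####/#...] H move#3: H00:+1/##.#/####/#...*, H01:+1/.###/####/#..., H21:+1/...#/####/###., H22:+1/...#/####/#.##
[##.#/####/#...] end (terminal -1, V#4); searched ..../#.../#... to 6
suppose H passes — search the same position with V to move:
pass> [..../#.../#...] V move#1: V01:-1/.#../##../#..., V02:+1/..#./#.#./#...*, V03:-1/...#/#..#/#..., V11:-1/..../##../##.., V12:+1/..../#.#./#.#., V13:-1/..../#..#/#..#
pass> [..#./#.#./#...] H move#2: H00:-1/###./#.#./#...*, H21:-1/..#./#.#./###., H22:-1/..#./#.#./#.##
pass> [###./#.#./#...] V move#3: V03:-1/####/#.##/#..., V11:+1/###./###./##..*, V13:-1/###./#.##/#..#
pass> [###./###./##..] H move#4: H22:-1/###./###./####*
pass> [###./###./####] V move#5: V03:+1/####/####/####*
pass> [####/####/####] end (terminal -1, H#6); searched ..../#.../#... to 6
for H: play +1, pass -1

zugzwang(..../#.../#..., H) = False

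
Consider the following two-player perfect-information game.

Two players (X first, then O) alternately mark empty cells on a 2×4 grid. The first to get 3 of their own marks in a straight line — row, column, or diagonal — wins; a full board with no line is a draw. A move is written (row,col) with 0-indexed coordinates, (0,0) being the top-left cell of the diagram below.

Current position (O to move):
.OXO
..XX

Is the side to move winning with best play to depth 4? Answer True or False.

ply 1, O at .OXO/..XX | (0,0)=-1→OOXO/..XX; (1,0)=-1→.OXO/O.XX; (1,1)=+0→.OXO/.OXX*
ply 2, X at .OXO/.OXX | (0,0)=+0→XOXO/.OXX*; (1,0)=+0→.OXO/XOXX
ply 3, O at XOXO/.OXX | (1,0)=+0→XOXO/OOXX*
ply 4: XOXO/OOXX is terminal +0 (X); from .OXO/..XX depth 4

O winning at [.OXO/..XX]: False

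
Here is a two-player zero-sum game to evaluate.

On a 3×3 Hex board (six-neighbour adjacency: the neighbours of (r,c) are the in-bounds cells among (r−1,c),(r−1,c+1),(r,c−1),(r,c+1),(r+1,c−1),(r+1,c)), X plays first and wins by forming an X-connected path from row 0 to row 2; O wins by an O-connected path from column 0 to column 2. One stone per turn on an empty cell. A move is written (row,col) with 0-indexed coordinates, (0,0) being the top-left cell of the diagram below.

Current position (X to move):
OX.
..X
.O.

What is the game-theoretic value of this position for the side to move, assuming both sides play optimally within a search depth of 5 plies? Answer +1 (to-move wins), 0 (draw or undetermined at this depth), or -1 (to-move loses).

value(OX./..X/.O., X) = +1

p1 X@[OX./..X/.O.]: (0,2)[OXX/..X/.O.]+1* (1,0)[OX./X.X/.O.]+1 (1,1)[OX./.XX/.O.]+1 (2,0)[OX./..X/XO.]+1 (2,2)[OX./..X/.OX]+1
p2 O@[OXX/..X/.O.]: (1,0)[OXX/O.X/.O.]-1* (1,1)[OXX/.OX/.O.]-1 (2,0)[OXX/..X/OO.]-1 (2,2)[OXX/..X/.OO]-1
p3 X@[OXX/O.X/.O.]: (1,1)[OXX/OXX/.O.]+1* (2,0)[OXX/O.X/XO.]+1 (2,2)[OXX/O.X/.OX]+1
p4 O@[OXX/OXX/.O.]: (2,0)[OXX/OXX/OO.]-1* (2,2)[OXX/OXX/.OO]-1
p5 X@[OXX/OXX/OO.]: (2,2)[OXX/OXX/OOX]+1*
p6 O@[OXX/OXX/OOX] terminal -1; root [OX./..X/.O.] d5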